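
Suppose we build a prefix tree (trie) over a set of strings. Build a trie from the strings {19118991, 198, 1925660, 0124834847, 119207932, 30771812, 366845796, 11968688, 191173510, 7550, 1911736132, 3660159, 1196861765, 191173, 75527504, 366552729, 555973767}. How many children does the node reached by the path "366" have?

3

The children of the "366" node are the distinct next characters among strings starting with "366".
Distinct next characters after "366": 0, 5, 8.
That node has 3 child edges.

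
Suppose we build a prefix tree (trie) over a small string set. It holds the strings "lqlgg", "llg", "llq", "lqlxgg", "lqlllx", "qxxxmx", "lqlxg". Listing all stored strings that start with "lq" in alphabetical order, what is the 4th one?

Words with prefix "lq", in lexicographic order: "lqlgg", "lqlllx", "lqlxg", "lqlxgg"
The 4th is lqlxgg.

lqlxgg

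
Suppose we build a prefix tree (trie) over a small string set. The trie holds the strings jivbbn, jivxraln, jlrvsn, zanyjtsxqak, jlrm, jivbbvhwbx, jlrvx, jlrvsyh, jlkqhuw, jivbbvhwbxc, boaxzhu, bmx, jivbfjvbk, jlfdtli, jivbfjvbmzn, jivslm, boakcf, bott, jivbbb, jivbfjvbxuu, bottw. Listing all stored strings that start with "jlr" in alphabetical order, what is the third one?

jlrvsyh

Filter for "jlr…" and sort: "jlrm", "jlrvsn", "jlrvsyh", "jlrvx"
Position 3: jlrvsyh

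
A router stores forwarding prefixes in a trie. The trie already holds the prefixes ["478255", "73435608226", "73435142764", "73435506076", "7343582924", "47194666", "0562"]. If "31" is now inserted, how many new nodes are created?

No existing word starts with "3", so every character of "31" needs a new node.
2 − 0 = 2 new nodes.

2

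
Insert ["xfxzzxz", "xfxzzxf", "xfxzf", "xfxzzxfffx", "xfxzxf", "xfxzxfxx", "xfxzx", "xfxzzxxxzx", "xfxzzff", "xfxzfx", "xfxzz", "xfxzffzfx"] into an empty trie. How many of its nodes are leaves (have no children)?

A leaf is a node with no children — equivalently, the end of a word that is not a proper prefix of any other stored word.
Those words: "xfxzffzfx", "xfxzfx", "xfxzxfxx", "xfxzzff", "xfxzzxfffx", "xfxzzxxxzx", "xfxzzxz"
Leaf count: 7

7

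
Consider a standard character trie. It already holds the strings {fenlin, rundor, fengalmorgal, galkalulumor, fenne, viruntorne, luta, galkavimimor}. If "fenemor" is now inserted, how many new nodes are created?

"fen" is already a path in the trie; the remaining "emor" must be added.
So 7 − 3 = 4 new nodes.

4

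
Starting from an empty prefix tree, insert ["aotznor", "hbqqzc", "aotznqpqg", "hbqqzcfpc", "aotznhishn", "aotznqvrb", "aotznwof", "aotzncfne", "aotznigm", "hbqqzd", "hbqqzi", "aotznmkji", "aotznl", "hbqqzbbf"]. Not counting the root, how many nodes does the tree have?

Count nodes per top-level branch (shared prefixes stored once):
  'a'-branch (aotzncfne, aotznhishn, aotznigm, aotznl, aotznmkji, aotznor, aotznqpqg, aotznqvrb, aotznwof): 34 nodes
  'h'-branch (hbqqzbbf, hbqqzc, hbqqzcfpc, hbqqzd, hbqqzi): 14 nodes
Sum: 48

48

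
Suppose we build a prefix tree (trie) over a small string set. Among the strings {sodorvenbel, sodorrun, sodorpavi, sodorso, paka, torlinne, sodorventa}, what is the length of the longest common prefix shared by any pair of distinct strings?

The deepest shared node is where two words last agree before diverging.
"sodorvenbel" and "sodorventa" agree on "sodorven" (8 characters) before diverging; nothing deeper is shared.
Longest shared-prefix length: 8

8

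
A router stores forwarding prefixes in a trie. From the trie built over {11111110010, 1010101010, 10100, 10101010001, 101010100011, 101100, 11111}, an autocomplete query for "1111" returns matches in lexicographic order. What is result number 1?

11111

DFS of the "1111" subtree visits, in order: "11111", "11111110010"
The 1st is 11111.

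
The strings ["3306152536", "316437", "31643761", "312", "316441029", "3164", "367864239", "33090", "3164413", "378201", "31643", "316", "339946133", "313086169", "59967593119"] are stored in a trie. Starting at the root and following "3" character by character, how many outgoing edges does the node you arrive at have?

Follow the path "3" to its node, then look at its outgoing edges.
Characters that immediately follow "3" among the stored strings: {1, 3, 6, 7}.
That node has 4 child edges.

4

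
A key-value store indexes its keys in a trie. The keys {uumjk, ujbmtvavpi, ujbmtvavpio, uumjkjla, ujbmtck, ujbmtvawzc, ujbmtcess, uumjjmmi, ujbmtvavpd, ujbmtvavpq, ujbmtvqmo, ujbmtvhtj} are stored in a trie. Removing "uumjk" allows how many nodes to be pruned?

0

A node on "uumjk"'s path can go only if nothing else ends at it or branches off below it.
Every node on "uumjk" is still needed (e.g. by "uumjkjla"), so nothing is freed.
Nodes removed: 0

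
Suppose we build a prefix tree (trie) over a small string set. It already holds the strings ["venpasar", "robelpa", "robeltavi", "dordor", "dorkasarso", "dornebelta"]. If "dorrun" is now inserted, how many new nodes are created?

The longest prefix of "dorrun" already in the trie is "dor" (length 3).
Each of the 3 remaining characters creates one node.

3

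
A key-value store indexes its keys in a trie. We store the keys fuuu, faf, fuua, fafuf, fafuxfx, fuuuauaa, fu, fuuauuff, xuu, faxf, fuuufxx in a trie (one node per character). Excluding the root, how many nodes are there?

Trace insertions, counting only characters that open a new branch:
  "fuuu" → 4 new (f, u, u, u)
  "faf" → prefix "f" already present; 2 new (a, f)
  "fuua" → prefix "fuu" already present; 1 new (a)
  "fafuf" → prefix "faf" already present; 2 new (u, f)
  "fafuxfx" → prefix "fafu" already present; 3 new (x, f, x)
  "fuuuauaa" → prefix "fuuu" already present; 4 new (a, u, a, a)
  "fu" → prefix "fu" already present; 0 new (none)
  "fuuauuff" → prefix "fuua" already present; 4 new (u, u, f, f)
  "xuu" → 3 new (x, u, u)
  "faxf" → prefix "fa" already present; 2 new (x, f)
  "fuuufxx" → prefix "fuuu" already present; 3 new (f, x, x)
Total nodes = 4 + 2 + 1 + 2 + 3 + 4 + 0 + 4 + 3 + 2 + 3 = 28

28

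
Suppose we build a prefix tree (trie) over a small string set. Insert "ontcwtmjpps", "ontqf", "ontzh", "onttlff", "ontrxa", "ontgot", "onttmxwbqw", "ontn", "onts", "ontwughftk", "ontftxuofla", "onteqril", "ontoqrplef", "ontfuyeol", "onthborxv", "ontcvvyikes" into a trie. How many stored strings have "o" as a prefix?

Traverse to the node for "o", then collect every word in that subtree.
Matches: "ontcvvyikes", "ontcwtmjpps", "onteqril", "ontftxuofla", "ontfuyeol", "ontgot", "onthborxv", "ontn", "ontoqrplef", "ontqf", "ontrxa", "onts", "onttlff", "onttmxwbqw", "ontwughftk", "ontzh"
Count: 16

16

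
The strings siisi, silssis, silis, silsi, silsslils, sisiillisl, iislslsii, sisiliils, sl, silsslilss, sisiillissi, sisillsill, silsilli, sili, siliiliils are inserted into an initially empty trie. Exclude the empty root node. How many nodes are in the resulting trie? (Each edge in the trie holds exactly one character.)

57

Insert word by word; a character creates a node only if that edge doesn't already exist:
  "siisi" → 5 new (s, i, i, s, i)
  "silssis" → prefix "si" already present; 5 new (l, s, s, i, s)
  "silis" → prefix "sil" already present; 2 new (i, s)
  "silsi" → prefix "sils" already present; 1 new (i)
  "silsslils" → prefix "silss" already present; 4 new (l, i, l, s)
  "sisiillisl" → prefix "si" already present; 8 new (s, i, i, l, l, i, s, l)
  "iislslsii" → 9 new (i, i, s, l, s, l, s, i, i)
  "sisiliils" → prefix "sisi" already present; 5 new (l, i, i, l, s)
  "sl" → prefix "s" already present; 1 new (l)
  "silsslilss" → prefix "silsslils" already present; 1 new (s)
  "sisiillissi" → prefix "sisiillis" already present; 2 new (s, i)
  "sisillsill" → prefix "sisil" already present; 5 new (l, s, i, l, l)
  "silsilli" → prefix "silsi" already present; 3 new (l, l, i)
  "sili" → prefix "sili" already present; 0 new (none)
  "siliiliils" → prefix "sili" already present; 6 new (i, l, i, i, l, s)
Total nodes = 5 + 5 + 2 + 1 + 4 + 8 + 9 + 5 + 1 + 1 + 2 + 5 + 3 + 0 + 6 = 57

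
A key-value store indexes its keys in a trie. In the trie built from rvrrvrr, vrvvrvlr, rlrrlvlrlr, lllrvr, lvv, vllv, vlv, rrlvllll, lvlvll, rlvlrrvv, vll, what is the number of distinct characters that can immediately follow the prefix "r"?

3

Follow the path "r" to its node, then look at its outgoing edges.
Characters that immediately follow "r" among the stored strings: {l, r, v}.
That node has 3 child edges.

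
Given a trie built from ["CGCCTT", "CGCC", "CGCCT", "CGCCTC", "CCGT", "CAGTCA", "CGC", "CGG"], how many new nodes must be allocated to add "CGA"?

1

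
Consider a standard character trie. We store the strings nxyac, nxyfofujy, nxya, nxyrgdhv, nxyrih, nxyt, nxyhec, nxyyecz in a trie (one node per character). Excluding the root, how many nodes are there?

Trace insertions, counting only characters that open a new branch:
  "nxyac" → 5 new (n, x, y, a, c)
  "nxyfofujy" → prefix "nxy" already present; 6 new (f, o, f, u, j, y)
  "nxya" → prefix "nxya" already present; 0 new (none)
  "nxyrgdhv" → prefix "nxy" already present; 5 new (r, g, d, h, v)
  "nxyrih" → prefix "nxyr" already present; 2 new (i, h)
  "nxyt" → prefix "nxy" already present; 1 new (t)
  "nxyhec" → prefix "nxy" already present; 3 new (h, e, c)
  "nxyyecz" → prefix "nxy" already present; 4 new (y, e, c, z)
Total nodes = 5 + 6 + 0 + 5 + 2 + 1 + 3 + 4 = 26

26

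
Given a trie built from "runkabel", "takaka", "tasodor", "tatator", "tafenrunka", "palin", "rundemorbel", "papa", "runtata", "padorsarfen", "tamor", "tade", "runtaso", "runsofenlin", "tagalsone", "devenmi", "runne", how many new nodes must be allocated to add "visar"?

5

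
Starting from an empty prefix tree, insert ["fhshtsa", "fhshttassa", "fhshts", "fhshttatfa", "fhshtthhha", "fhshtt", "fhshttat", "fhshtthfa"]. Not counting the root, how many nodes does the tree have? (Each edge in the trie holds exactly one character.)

21

Count nodes per top-level branch (shared prefixes stored once):
  'f'-branch (fhshts, fhshtsa, fhshtt, fhshttassa, fhshttat, fhshttatfa, fhshtthfa, fhshtthhha): 21 nodes
Sum: 21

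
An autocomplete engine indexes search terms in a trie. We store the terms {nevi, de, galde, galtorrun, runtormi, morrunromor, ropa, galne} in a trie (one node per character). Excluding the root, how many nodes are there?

Insert word by word; a character creates a node only if that edge doesn't already exist:
  "nevi" → 4 new (n, e, v, i)
  "de" → 2 new (d, e)
  "galde" → 5 new (g, a, l, d, e)
  "galtorrun" → prefix "gal" already present; 6 new (t, o, r, r, u, n)
  "runtormi" → 8 new (r, u, n, t, o, r, m, i)
  "morrunromor" → 11 new (m, o, r, r, u, n, r, o, m, o, r)
  "ropa" → prefix "r" already present; 3 new (o, p, a)
  "galne" → prefix "gal" already present; 2 new (n, e)
Total nodes = 4 + 2 + 5 + 6 + 8 + 11 + 3 + 2 = 41

41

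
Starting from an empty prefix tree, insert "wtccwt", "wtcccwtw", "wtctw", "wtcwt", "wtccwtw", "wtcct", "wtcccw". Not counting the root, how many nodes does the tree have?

16

For each word, the new-node count is its length minus the longest prefix already in the trie:
  "wtccwt" → 6 new (w, t, c, c, w, t)
  "wtcccwtw" → prefix "wtcc" already present; 4 new (c, w, t, w)
  "wtctw" → prefix "wtc" already present; 2 new (t, w)
  "wtcwt" → prefix "wtc" already present; 2 new (w, t)
  "wtccwtw" → prefix "wtccwt" already present; 1 new (w)
  "wtcct" → prefix "wtcc" already present; 1 new (t)
  "wtcccw" → prefix "wtcccw" already present; 0 new (none)
Total nodes = 6 + 4 + 2 + 2 + 1 + 1 + 0 = 16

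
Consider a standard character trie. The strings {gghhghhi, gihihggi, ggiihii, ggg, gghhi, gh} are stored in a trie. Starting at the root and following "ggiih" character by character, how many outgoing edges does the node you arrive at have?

1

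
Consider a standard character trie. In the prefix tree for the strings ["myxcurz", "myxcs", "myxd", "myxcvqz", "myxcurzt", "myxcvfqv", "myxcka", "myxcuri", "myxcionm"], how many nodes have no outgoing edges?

Leaves are exactly the stored words that no other stored word extends.
Those words: "myxcionm", "myxcka", "myxcs", "myxcuri", "myxcurzt", "myxcvfqv", "myxcvqz", "myxd"
Leaf count: 8

8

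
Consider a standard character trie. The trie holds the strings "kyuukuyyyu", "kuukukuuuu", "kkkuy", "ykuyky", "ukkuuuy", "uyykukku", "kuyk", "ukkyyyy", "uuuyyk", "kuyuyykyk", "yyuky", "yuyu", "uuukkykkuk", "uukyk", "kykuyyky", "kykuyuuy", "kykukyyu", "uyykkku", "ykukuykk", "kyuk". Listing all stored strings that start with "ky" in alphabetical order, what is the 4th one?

Filter for "ky…" and sort: "kykukyyu", "kykuyuuy", "kykuyyky", "kyuk", "kyuukuyyyu"
The 4th is kyuk.

kyuk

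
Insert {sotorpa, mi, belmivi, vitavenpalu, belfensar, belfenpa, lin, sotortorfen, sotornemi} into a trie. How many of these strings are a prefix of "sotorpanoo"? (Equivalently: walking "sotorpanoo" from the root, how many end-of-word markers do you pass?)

1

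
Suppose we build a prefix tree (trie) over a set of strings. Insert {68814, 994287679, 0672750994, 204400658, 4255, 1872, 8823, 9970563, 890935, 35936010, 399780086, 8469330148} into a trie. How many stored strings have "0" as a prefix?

Filter for entries beginning with "0":
Matches: "0672750994"
Count: 1

1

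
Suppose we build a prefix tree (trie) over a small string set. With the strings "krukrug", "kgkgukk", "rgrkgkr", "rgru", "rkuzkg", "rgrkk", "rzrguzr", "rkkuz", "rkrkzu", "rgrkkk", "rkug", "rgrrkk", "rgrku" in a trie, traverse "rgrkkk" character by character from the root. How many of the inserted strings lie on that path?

2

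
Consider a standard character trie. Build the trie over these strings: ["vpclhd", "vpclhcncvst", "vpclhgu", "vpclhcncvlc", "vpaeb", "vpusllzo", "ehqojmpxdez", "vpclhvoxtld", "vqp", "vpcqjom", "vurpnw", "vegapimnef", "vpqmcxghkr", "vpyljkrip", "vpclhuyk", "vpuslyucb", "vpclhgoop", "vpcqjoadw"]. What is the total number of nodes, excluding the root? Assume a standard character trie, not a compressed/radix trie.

Insert word by word; a character creates a node only if that edge doesn't already exist:
  "vpclhd" → 6 new (v, p, c, l, h, d)
  "vpclhcncvst" → prefix "vpclh" already present; 6 new (c, n, c, v, s, t)
  "vpclhgu" → prefix "vpclh" already present; 2 new (g, u)
  "vpclhcncvlc" → prefix "vpclhcncv" already present; 2 new (l, c)
  "vpaeb" → prefix "vp" already present; 3 new (a, e, b)
  "vpusllzo" → prefix "vp" already present; 6 new (u, s, l, l, z, o)
  "ehqojmpxdez" → 11 new (e, h, q, o, j, m, p, x, d, e, z)
  "vpclhvoxtld" → prefix "vpclh" already present; 6 new (v, o, x, t, l, d)
  "vqp" → prefix "v" already present; 2 new (q, p)
  "vpcqjom" → prefix "vpc" already present; 4 new (q, j, o, m)
  "vurpnw" → prefix "v" already present; 5 new (u, r, p, n, w)
  "vegapimnef" → prefix "v" already present; 9 new (e, g, a, p, i, m, n, e, f)
  "vpqmcxghkr" → prefix "vp" already present; 8 new (q, m, c, x, g, h, k, r)
  "vpyljkrip" → prefix "vp" already present; 7 new (y, l, j, k, r, i, p)
  "vpclhuyk" → prefix "vpclh" already present; 3 new (u, y, k)
  "vpuslyucb" → prefix "vpusl" already present; 4 new (y, u, c, b)
  "vpclhgoop" → prefix "vpclhg" already present; 3 new (o, o, p)
  "vpcqjoadw" → prefix "vpcqjo" already present; 3 new (a, d, w)
Total nodes = 6 + 6 + 2 + 2 + 3 + 6 + 11 + 6 + 2 + 4 + 5 + 9 + 8 + 7 + 3 + 4 + 3 + 3 = 90

90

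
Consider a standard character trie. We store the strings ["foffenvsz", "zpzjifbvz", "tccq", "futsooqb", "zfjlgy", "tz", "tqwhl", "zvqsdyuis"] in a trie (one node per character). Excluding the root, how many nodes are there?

47

For each word, the new-node count is its length minus the longest prefix already in the trie:
  "foffenvsz" → 9 new (f, o, f, f, e, n, v, s, z)
  "zpzjifbvz" → 9 new (z, p, z, j, i, f, b, v, z)
  "tccq" → 4 new (t, c, c, q)
  "futsooqb" → prefix "f" already present; 7 new (u, t, s, o, o, q, b)
  "zfjlgy" → prefix "z" already present; 5 new (f, j, l, g, y)
  "tz" → prefix "t" already present; 1 new (z)
  "tqwhl" → prefix "t" already present; 4 new (q, w, h, l)
  "zvqsdyuis" → prefix "z" already present; 8 new (v, q, s, d, y, u, i, s)
Total nodes = 9 + 9 + 4 + 7 + 5 + 1 + 4 + 8 = 47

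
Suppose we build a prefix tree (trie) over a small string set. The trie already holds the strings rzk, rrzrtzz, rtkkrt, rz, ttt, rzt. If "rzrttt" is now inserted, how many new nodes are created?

"rz" is already a path in the trie; the remaining "rttt" must be added.
New nodes needed: |"rzrttt"| − 2 = 6 − 2 = 4.

4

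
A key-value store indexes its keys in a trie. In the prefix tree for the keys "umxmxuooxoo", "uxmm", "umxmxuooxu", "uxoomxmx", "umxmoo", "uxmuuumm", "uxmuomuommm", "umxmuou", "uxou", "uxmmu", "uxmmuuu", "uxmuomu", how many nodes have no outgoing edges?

A leaf is a node with no children — equivalently, the end of a word that is not a proper prefix of any other stored word.
Those words: "umxmoo", "umxmuou", "umxmxuooxoo", "umxmxuooxu", "uxmmuuu", "uxmuomuommm", "uxmuuumm", "uxoomxmx", "uxou"
Leaf count: 9

9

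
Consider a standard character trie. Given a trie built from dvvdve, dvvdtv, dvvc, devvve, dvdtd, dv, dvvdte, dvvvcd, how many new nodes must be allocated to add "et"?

2

No existing word starts with "e", so every character of "et" needs a new node.
2 − 0 = 2 new nodes.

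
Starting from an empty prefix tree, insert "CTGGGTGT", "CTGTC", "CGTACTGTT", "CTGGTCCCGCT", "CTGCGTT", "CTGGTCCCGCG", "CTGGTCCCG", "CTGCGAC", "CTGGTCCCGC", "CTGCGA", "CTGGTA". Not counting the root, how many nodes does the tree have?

33

Count nodes per top-level branch (shared prefixes stored once):
  'C'-branch (CGTACTGTT, CTGCGA, CTGCGAC, CTGCGTT, CTGGGTGT, CTGGTA, CTGGTCCCG, CTGGTCCCGC, CTGGTCCCGCG, CTGGTCCCGCT, CTGTC): 33 nodes
Sum: 33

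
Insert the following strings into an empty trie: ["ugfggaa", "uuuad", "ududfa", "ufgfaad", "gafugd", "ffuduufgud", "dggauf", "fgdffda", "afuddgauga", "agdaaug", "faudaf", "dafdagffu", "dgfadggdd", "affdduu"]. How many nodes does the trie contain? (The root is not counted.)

For each word, the new-node count is its length minus the longest prefix already in the trie:
  "ugfggaa" → 7 new (u, g, f, g, g, a, a)
  "uuuad" → prefix "u" already present; 4 new (u, u, a, d)
  "ududfa" → prefix "u" already present; 5 new (d, u, d, f, a)
  "ufgfaad" → prefix "u" already present; 6 new (f, g, f, a, a, d)
  "gafugd" → 6 new (g, a, f, u, g, d)
  "ffuduufgud" → 10 new (f, f, u, d, u, u, f, g, u, d)
  "dggauf" → 6 new (d, g, g, a, u, f)
  "fgdffda" → prefix "f" already present; 6 new (g, d, f, f, d, a)
  "afuddgauga" → 10 new (a, f, u, d, d, g, a, u, g, a)
  "agdaaug" → prefix "a" already present; 6 new (g, d, a, a, u, g)
  "faudaf" → prefix "f" already present; 5 new (a, u, d, a, f)
  "dafdagffu" → prefix "d" already present; 8 new (a, f, d, a, g, f, f, u)
  "dgfadggdd" → prefix "dg" already present; 7 new (f, a, d, g, g, d, d)
  "affdduu" → prefix "af" already present; 5 new (f, d, d, u, u)
Total nodes = 7 + 4 + 5 + 6 + 6 + 10 + 6 + 6 + 10 + 6 + 5 + 8 + 7 + 5 = 91

91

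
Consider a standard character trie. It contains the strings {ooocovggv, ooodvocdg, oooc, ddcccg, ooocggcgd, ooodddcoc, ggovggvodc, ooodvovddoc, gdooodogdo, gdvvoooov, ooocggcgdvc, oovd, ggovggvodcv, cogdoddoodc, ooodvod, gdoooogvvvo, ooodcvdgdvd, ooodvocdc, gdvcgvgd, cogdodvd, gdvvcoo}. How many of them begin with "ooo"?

10

Walk to "ooo"; the words in its subtree are exactly those with that prefix.
Matches: "oooc", "ooocggcgd", "ooocggcgdvc", "ooocovggv", "ooodcvdgdvd", "ooodddcoc", "ooodvocdc", "ooodvocdg", "ooodvod", "ooodvovddoc"
Count: 10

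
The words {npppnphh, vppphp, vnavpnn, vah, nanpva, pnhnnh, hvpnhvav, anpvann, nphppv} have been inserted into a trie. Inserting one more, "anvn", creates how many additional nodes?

2

"an" is already a path in the trie; the remaining "vn" must be added.
New nodes needed: |"anvn"| − 2 = 4 − 2 = 2.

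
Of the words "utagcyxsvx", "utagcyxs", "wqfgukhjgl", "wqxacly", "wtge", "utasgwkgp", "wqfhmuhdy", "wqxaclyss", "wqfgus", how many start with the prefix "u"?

3

Traverse to the node for "u", then collect every word in that subtree.
Matches: "utagcyxs", "utagcyxsvx", "utasgwkgp"
Count: 3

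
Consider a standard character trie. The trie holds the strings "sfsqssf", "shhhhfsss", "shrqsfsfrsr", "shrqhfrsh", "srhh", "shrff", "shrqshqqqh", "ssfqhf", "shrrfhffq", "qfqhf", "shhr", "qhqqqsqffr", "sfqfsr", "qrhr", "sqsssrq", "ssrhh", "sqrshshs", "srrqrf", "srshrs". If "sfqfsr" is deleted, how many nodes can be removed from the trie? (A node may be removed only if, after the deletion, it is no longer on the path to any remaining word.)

A node on "sfqfsr"'s path can go only if nothing else ends at it or branches off below it.
The suffix "qfsr" (4 nodes) is used only by "sfqfsr"; the node for "sf" still has the child "s", so pruning stops there.
Nodes removed: 4

4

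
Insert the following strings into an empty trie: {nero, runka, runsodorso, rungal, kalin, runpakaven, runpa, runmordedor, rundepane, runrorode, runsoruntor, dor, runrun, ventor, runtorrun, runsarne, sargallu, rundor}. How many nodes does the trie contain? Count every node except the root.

88

Trace insertions, counting only characters that open a new branch:
  "nero" → 4 new (n, e, r, o)
  "runka" → 5 new (r, u, n, k, a)
  "runsodorso" → prefix "run" already present; 7 new (s, o, d, o, r, s, o)
  "rungal" → prefix "run" already present; 3 new (g, a, l)
  "kalin" → 5 new (k, a, l, i, n)
  "runpakaven" → prefix "run" already present; 7 new (p, a, k, a, v, e, n)
  "runpa" → prefix "runpa" already present; 0 new (none)
  "runmordedor" → prefix "run" already present; 8 new (m, o, r, d, e, d, o, r)
  "rundepane" → prefix "run" already present; 6 new (d, e, p, a, n, e)
  "runrorode" → prefix "run" already present; 6 new (r, o, r, o, d, e)
  "runsoruntor" → prefix "runso" already present; 6 new (r, u, n, t, o, r)
  "dor" → 3 new (d, o, r)
  "runrun" → prefix "runr" already present; 2 new (u, n)
  "ventor" → 6 new (v, e, n, t, o, r)
  "runtorrun" → prefix "run" already present; 6 new (t, o, r, r, u, n)
  "runsarne" → prefix "runs" already present; 4 new (a, r, n, e)
  "sargallu" → 8 new (s, a, r, g, a, l, l, u)
  "rundor" → prefix "rund" already present; 2 new (o, r)
Total nodes = 4 + 5 + 7 + 3 + 5 + 7 + 0 + 8 + 6 + 6 + 6 + 3 + 2 + 6 + 6 + 4 + 8 + 2 = 88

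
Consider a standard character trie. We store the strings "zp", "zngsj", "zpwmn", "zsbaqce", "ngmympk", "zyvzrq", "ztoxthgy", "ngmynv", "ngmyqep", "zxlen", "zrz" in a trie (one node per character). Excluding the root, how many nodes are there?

Insert word by word; a character creates a node only if that edge doesn't already exist:
  "zp" → 2 new (z, p)
  "zngsj" → prefix "z" already present; 4 new (n, g, s, j)
  "zpwmn" → prefix "zp" already present; 3 new (w, m, n)
  "zsbaqce" → prefix "z" already present; 6 new (s, b, a, q, c, e)
  "ngmympk" → 7 new (n, g, m, y, m, p, k)
  "zyvzrq" → prefix "z" already present; 5 new (y, v, z, r, q)
  "ztoxthgy" → prefix "z" already present; 7 new (t, o, x, t, h, g, y)
  "ngmynv" → prefix "ngmy" already present; 2 new (n, v)
  "ngmyqep" → prefix "ngmy" already present; 3 new (q, e, p)
  "zxlen" → prefix "z" already present; 4 new (x, l, e, n)
  "zrz" → prefix "z" already present; 2 new (r, z)
Total nodes = 2 + 4 + 3 + 6 + 7 + 5 + 7 + 2 + 3 + 4 + 2 = 45

45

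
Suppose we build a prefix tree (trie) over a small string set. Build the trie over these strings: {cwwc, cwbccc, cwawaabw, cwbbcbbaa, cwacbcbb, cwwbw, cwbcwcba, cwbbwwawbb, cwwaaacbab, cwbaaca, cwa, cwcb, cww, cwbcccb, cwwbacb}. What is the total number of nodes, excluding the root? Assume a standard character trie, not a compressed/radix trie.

Insert word by word; a character creates a node only if that edge doesn't already exist:
  "cwwc" → 4 new (c, w, w, c)
  "cwbccc" → prefix "cw" already present; 4 new (b, c, c, c)
  "cwawaabw" → prefix "cw" already present; 6 new (a, w, a, a, b, w)
  "cwbbcbbaa" → prefix "cwb" already present; 6 new (b, c, b, b, a, a)
  "cwacbcbb" → prefix "cwa" already present; 5 new (c, b, c, b, b)
  "cwwbw" → prefix "cww" already present; 2 new (b, w)
  "cwbcwcba" → prefix "cwbc" already present; 4 new (w, c, b, a)
  "cwbbwwawbb" → prefix "cwbb" already present; 6 new (w, w, a, w, b, b)
  "cwwaaacbab" → prefix "cww" already present; 7 new (a, a, a, c, b, a, b)
  "cwbaaca" → prefix "cwb" already present; 4 new (a, a, c, a)
  "cwa" → prefix "cwa" already present; 0 new (none)
  "cwcb" → prefix "cw" already present; 2 new (c, b)
  "cww" → prefix "cww" already present; 0 new (none)
  "cwbcccb" → prefix "cwbccc" already present; 1 new (b)
  "cwwbacb" → prefix "cwwb" already present; 3 new (a, c, b)
Total nodes = 4 + 4 + 6 + 6 + 5 + 2 + 4 + 6 + 7 + 4 + 0 + 2 + 0 + 1 + 3 = 54

54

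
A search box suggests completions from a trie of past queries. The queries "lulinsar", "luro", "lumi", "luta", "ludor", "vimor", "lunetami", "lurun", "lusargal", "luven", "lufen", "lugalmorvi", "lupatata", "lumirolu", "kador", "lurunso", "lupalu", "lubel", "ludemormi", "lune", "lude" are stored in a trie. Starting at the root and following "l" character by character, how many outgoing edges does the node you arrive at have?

1

Follow the path "l" to its node, then look at its outgoing edges.
Characters that immediately follow "l" among the stored strings: {u}.
That node has 1 child edge.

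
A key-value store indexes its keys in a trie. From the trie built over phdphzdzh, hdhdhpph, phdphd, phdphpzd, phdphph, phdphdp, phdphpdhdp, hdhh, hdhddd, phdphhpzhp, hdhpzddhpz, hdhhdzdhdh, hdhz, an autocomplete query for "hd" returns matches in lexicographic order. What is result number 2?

DFS of the "hd" subtree visits, in order: "hdhddd", "hdhdhpph", "hdhh", "hdhhdzdhdh", "hdhpzddhpz", "hdhz"
Position 2: hdhdhpph

hdhdhpph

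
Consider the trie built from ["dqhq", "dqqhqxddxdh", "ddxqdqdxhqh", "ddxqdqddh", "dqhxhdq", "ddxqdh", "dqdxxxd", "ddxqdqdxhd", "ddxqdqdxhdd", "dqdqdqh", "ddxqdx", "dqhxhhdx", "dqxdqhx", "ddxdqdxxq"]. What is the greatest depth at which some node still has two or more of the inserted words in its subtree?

The deepest shared node is where two words last agree before diverging.
e.g. "ddxqdqdxhd" and "ddxqdqdxhdd" share the prefix "ddxqdqdxhd" of length 10; no pair shares a longer one.
Longest shared-prefix length: 10

10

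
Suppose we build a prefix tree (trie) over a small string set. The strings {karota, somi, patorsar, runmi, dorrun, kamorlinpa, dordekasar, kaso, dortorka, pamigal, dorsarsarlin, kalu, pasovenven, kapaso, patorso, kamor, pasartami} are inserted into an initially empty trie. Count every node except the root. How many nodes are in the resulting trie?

For each word, the new-node count is its length minus the longest prefix already in the trie:
  "karota" → 6 new (k, a, r, o, t, a)
  "somi" → 4 new (s, o, m, i)
  "patorsar" → 8 new (p, a, t, o, r, s, a, r)
  "runmi" → 5 new (r, u, n, m, i)
  "dorrun" → 6 new (d, o, r, r, u, n)
  "kamorlinpa" → prefix "ka" already present; 8 new (m, o, r, l, i, n, p, a)
  "dordekasar" → prefix "dor" already present; 7 new (d, e, k, a, s, a, r)
  "kaso" → prefix "ka" already present; 2 new (s, o)
  "dortorka" → prefix "dor" already present; 5 new (t, o, r, k, a)
  "pamigal" → prefix "pa" already present; 5 new (m, i, g, a, l)
  "dorsarsarlin" → prefix "dor" already present; 9 new (s, a, r, s, a, r, l, i, n)
  "kalu" → prefix "ka" already present; 2 new (l, u)
  "pasovenven" → prefix "pa" already present; 8 new (s, o, v, e, n, v, e, n)
  "kapaso" → prefix "ka" already present; 4 new (p, a, s, o)
  "patorso" → prefix "pators" already present; 1 new (o)
  "kamor" → prefix "kamor" already present; 0 new (none)
  "pasartami" → prefix "pas" already present; 6 new (a, r, t, a, m, i)
Total nodes = 6 + 4 + 8 + 5 + 6 + 8 + 7 + 2 + 5 + 5 + 9 + 2 + 8 + 4 + 1 + 0 + 6 = 86

86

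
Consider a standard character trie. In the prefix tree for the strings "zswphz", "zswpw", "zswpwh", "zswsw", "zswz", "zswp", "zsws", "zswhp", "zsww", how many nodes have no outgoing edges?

6

A leaf is a node with no children — equivalently, the end of a word that is not a proper prefix of any other stored word.
Those words: "zswhp", "zswphz", "zswpwh", "zswsw", "zsww", "zswz"
Leaf count: 6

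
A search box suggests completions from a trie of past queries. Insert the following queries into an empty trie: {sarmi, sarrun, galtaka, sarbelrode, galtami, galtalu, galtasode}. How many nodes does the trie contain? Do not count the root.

30

Trie structure (* marks end of a word):
(root)
├─ g
│  └─ a
│     └─ l
│        └─ t
│           └─ a
│              ├─ k
│              │  └─ a *
│              ├─ l
│              │  └─ u *
│              ├─ m
│              │  └─ i *
│              └─ s
│                 └─ o
│                    └─ d
│                       └─ e *
└─ s
   └─ a
      └─ r
         ├─ b
         │  └─ e
         │     └─ l
         │        └─ r
         │           └─ o
         │              └─ d
         │                 └─ e *
         ├─ m
         │  └─ i *
         └─ r
            └─ u
               └─ n *
Counting every labelled node above: 30.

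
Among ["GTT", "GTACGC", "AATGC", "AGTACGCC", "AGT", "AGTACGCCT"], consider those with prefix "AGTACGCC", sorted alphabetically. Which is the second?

AGTACGCCT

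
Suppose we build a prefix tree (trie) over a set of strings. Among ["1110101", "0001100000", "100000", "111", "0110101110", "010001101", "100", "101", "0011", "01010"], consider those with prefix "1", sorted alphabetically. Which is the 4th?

Filter for "1…" and sort: "100", "100000", "101", "111", "1110101"
Position 4: 111

111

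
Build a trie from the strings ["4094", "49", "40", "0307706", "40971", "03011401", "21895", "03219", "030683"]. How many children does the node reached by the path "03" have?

2

Follow the path "03" to its node, then look at its outgoing edges.
Distinct next characters after "03": 0, 2.
That node has 2 child edges.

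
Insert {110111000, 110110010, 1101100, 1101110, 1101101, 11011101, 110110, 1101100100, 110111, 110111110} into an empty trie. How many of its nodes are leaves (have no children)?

5

Leaves are exactly the stored words that no other stored word extends.
Those words: "1101100100", "1101101", "110111000", "11011101", "110111110"
Leaf count: 5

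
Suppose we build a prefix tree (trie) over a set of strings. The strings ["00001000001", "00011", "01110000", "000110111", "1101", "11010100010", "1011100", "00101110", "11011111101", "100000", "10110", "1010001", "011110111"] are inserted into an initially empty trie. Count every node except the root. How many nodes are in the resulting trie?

Insert word by word; a character creates a node only if that edge doesn't already exist:
  "00001000001" → 11 new (0, 0, 0, 0, 1, 0, 0, 0, 0, 0, 1)
  "00011" → prefix "000" already present; 2 new (1, 1)
  "01110000" → prefix "0" already present; 7 new (1, 1, 1, 0, 0, 0, 0)
  "000110111" → prefix "00011" already present; 4 new (0, 1, 1, 1)
  "1101" → 4 new (1, 1, 0, 1)
  "11010100010" → prefix "1101" already present; 7 new (0, 1, 0, 0, 0, 1, 0)
  "1011100" → prefix "1" already present; 6 new (0, 1, 1, 1, 0, 0)
  "00101110" → prefix "00" already present; 6 new (1, 0, 1, 1, 1, 0)
  "11011111101" → prefix "1101" already present; 7 new (1, 1, 1, 1, 1, 0, 1)
  "100000" → prefix "10" already present; 4 new (0, 0, 0, 0)
  "10110" → prefix "1011" already present; 1 new (0)
  "1010001" → prefix "101" already present; 4 new (0, 0, 0, 1)
  "011110111" → prefix "0111" already present; 5 new (1, 0, 1, 1, 1)
Total nodes = 11 + 2 + 7 + 4 + 4 + 7 + 6 + 6 + 7 + 4 + 1 + 4 + 5 = 68

68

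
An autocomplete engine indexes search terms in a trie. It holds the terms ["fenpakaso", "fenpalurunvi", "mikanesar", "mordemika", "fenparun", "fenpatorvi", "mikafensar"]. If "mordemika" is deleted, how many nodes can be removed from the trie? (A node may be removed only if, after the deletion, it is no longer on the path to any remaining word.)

Walk "mordemika" from the leaf back toward the root, removing each node that no remaining word uses.
The suffix "ordemika" (8 nodes) is used only by "mordemika"; the node for "m" still has the child "i", so pruning stops there.
Nodes removed: 8

8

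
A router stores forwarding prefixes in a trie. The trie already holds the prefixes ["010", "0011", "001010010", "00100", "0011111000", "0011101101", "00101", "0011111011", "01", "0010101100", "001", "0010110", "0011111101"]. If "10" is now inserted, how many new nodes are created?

2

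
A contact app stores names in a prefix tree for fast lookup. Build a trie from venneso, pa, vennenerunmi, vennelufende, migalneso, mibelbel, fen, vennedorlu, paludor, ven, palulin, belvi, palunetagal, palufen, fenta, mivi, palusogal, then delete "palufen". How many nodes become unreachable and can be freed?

3

Walk "palufen" from the leaf back toward the root, removing each node that no remaining word uses.
The suffix "fen" (3 nodes) is used only by "palufen"; the node for "palu" still has the child "d", so pruning stops there.
Nodes removed: 3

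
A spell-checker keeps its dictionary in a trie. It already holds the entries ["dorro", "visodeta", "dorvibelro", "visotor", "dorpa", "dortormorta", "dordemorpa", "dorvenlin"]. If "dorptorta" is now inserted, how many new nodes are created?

5

The longest prefix of "dorptorta" already in the trie is "dorp" (length 4).
New nodes needed: |"dorptorta"| − 4 = 9 − 4 = 5.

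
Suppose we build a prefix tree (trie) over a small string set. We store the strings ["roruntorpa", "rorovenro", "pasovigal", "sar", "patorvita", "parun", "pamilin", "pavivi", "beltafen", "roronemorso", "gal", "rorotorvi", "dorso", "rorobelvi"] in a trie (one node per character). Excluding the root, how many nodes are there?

Insert word by word; a character creates a node only if that edge doesn't already exist:
  "roruntorpa" → 10 new (r, o, r, u, n, t, o, r, p, a)
  "rorovenro" → prefix "ror" already present; 6 new (o, v, e, n, r, o)
  "pasovigal" → 9 new (p, a, s, o, v, i, g, a, l)
  "sar" → 3 new (s, a, r)
  "patorvita" → prefix "pa" already present; 7 new (t, o, r, v, i, t, a)
  "parun" → prefix "pa" already present; 3 new (r, u, n)
  "pamilin" → prefix "pa" already present; 5 new (m, i, l, i, n)
  "pavivi" → prefix "pa" already present; 4 new (v, i, v, i)
  "beltafen" → 8 new (b, e, l, t, a, f, e, n)
  "roronemorso" → prefix "roro" already present; 7 new (n, e, m, o, r, s, o)
  "gal" → 3 new (g, a, l)
  "rorotorvi" → prefix "roro" already present; 5 new (t, o, r, v, i)
  "dorso" → 5 new (d, o, r, s, o)
  "rorobelvi" → prefix "roro" already present; 5 new (b, e, l, v, i)
Total nodes = 10 + 6 + 9 + 3 + 7 + 3 + 5 + 4 + 8 + 7 + 3 + 5 + 5 + 5 = 80

80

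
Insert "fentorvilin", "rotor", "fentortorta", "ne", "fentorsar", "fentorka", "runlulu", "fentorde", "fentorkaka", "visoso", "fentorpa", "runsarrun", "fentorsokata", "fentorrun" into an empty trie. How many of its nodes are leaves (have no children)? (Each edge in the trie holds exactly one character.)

Leaves are exactly the stored words that no other stored word extends.
Those words: "fentorde", "fentorkaka", "fentorpa", "fentorrun", "fentorsar", "fentorsokata", "fentortorta", "fentorvilin", "ne", "rotor", "runlulu", "runsarrun", "visoso"
Leaf count: 13

13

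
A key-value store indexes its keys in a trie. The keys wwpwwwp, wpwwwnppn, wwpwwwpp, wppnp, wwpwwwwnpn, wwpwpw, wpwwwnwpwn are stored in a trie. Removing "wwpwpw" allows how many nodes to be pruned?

2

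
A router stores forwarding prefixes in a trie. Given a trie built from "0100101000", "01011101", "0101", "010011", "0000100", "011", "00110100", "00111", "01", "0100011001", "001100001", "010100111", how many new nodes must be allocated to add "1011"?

4

Nothing in the trie begins with "1"; the whole of "1011" is new.
4 − 0 = 4 new nodes.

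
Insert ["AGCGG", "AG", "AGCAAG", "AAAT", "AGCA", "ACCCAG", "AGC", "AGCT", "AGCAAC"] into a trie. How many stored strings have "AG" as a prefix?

Walk to "AG"; the words in its subtree are exactly those with that prefix.
Matches: "AG", "AGC", "AGCA", "AGCAAC", "AGCAAG", "AGCGG", "AGCT"
Count: 7

7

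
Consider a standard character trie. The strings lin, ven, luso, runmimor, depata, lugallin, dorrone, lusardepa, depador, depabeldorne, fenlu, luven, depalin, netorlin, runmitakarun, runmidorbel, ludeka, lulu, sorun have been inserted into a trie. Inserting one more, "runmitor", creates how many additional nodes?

2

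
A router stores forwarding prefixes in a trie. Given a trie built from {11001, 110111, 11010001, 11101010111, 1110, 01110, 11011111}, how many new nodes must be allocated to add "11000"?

1

The longest prefix of "11000" already in the trie is "1100" (length 4).
New nodes needed: |"11000"| − 4 = 5 − 4 = 1.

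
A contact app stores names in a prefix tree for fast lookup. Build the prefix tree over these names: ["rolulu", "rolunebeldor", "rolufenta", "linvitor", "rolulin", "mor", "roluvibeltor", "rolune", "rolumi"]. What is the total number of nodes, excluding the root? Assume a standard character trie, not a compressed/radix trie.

Trace insertions, counting only characters that open a new branch:
  "rolulu" → 6 new (r, o, l, u, l, u)
  "rolunebeldor" → prefix "rolu" already present; 8 new (n, e, b, e, l, d, o, r)
  "rolufenta" → prefix "rolu" already present; 5 new (f, e, n, t, a)
  "linvitor" → 8 new (l, i, n, v, i, t, o, r)
  "rolulin" → prefix "rolul" already present; 2 new (i, n)
  "mor" → 3 new (m, o, r)
  "roluvibeltor" → prefix "rolu" already present; 8 new (v, i, b, e, l, t, o, r)
  "rolune" → prefix "rolune" already present; 0 new (none)
  "rolumi" → prefix "rolu" already present; 2 new (m, i)
Total nodes = 6 + 8 + 5 + 8 + 2 + 3 + 8 + 0 + 2 = 42

42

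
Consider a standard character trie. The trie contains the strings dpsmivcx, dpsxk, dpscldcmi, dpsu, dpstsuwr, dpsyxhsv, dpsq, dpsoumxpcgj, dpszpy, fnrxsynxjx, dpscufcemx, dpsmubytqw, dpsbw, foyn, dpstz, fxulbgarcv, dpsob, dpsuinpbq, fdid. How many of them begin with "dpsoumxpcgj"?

1

Filter for entries beginning with "dpsoumxpcgj":
Matches: "dpsoumxpcgj"
Count: 1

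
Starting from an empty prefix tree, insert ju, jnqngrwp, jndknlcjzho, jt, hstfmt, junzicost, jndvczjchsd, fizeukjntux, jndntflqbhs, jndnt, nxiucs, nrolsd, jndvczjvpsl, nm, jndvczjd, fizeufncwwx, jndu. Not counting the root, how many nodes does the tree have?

83

For each word, the new-node count is its length minus the longest prefix already in the trie:
  "ju" → 2 new (j, u)
  "jnqngrwp" → prefix "j" already present; 7 new (n, q, n, g, r, w, p)
  "jndknlcjzho" → prefix "jn" already present; 9 new (d, k, n, l, c, j, z, h, o)
  "jt" → prefix "j" already present; 1 new (t)
  "hstfmt" → 6 new (h, s, t, f, m, t)
  "junzicost" → prefix "ju" already present; 7 new (n, z, i, c, o, s, t)
  "jndvczjchsd" → prefix "jnd" already present; 8 new (v, c, z, j, c, h, s, d)
  "fizeukjntux" → 11 new (f, i, z, e, u, k, j, n, t, u, x)
  "jndntflqbhs" → prefix "jnd" already present; 8 new (n, t, f, l, q, b, h, s)
  "jndnt" → prefix "jndnt" already present; 0 new (none)
  "nxiucs" → 6 new (n, x, i, u, c, s)
  "nrolsd" → prefix "n" already present; 5 new (r, o, l, s, d)
  "jndvczjvpsl" → prefix "jndvczj" already present; 4 new (v, p, s, l)
  "nm" → prefix "n" already present; 1 new (m)
  "jndvczjd" → prefix "jndvczj" already present; 1 new (d)
  "fizeufncwwx" → prefix "fizeu" already present; 6 new (f, n, c, w, w, x)
  "jndu" → prefix "jnd" already present; 1 new (u)
Total nodes = 2 + 7 + 9 + 1 + 6 + 7 + 8 + 11 + 8 + 0 + 6 + 5 + 4 + 1 + 1 + 6 + 1 = 83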